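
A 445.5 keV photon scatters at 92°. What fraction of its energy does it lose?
0.4743 (or 47.43%)

Calculate initial and final photon energies:

Initial: E₀ = 445.5 keV → λ₀ = 2.7830 pm
Compton shift: Δλ = 2.5110 pm
Final wavelength: λ' = 5.2940 pm
Final energy: E' = 234.1966 keV

Fractional energy loss:
(E₀ - E')/E₀ = (445.5000 - 234.1966)/445.5000
= 211.3034/445.5000
= 0.4743
= 47.43%

(Intermediate values are shown rounded; full precision is carried through to the final answer.)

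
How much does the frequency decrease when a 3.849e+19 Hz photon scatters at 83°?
8.267e+18 Hz (decrease)

Convert frequency to wavelength (c = 299792458 m/s):
λ₀ = c/f₀ = 299792458/3.849e+19 = 7.7888402e-12 m = 7.7888 pm

Calculate Compton shift:
Δλ = λ_C(1 - cos(83°)) = 2.1306 pm

Final wavelength:
λ' = λ₀ + Δλ = 7.7888 + 2.1306 = 9.9195 pm

Final frequency:
f' = c/λ' = 299792458/9.9194576e-12 = 3.0222667e+19 Hz

Frequency shift (decrease):
Δf = f₀ - f' = 3.849e+19 - 3.0222667e+19 = 8.267e+18 Hz

(Intermediate values are shown rounded; full precision is carried through to the final answer.)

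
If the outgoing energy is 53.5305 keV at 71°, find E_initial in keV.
57.6000 keV

Convert final energy to wavelength (hc ≈ 1239.842 keV·pm):
λ' = hc/E' = 1239.842 / 53.5305 = 23.1614 pm

Calculate the Compton shift:
Δλ = λ_C(1 - cos(71°))
Δλ = 2.4263 × (1 - cos(71°))
Δλ = 1.6364 pm

Initial wavelength:
λ = λ' - Δλ = 23.1614 - 1.6364 = 21.5250 pm

Initial energy:
E = hc/λ = 1239.842 / 21.5250 = 57.6000 keV

(Intermediate values are shown rounded; full precision is carried through to the final answer.)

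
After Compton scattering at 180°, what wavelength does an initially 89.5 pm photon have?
94.3526 pm

Using the Compton formula: λ' = λ + λ_C(1 − cos θ)

For θ = 180°, cos θ = -1 (exact) = -1.0000, so:
1 − cos 180° = 1 − (-1) = 2.0000

Δλ = λ_C × 2.0000 = 2.4263 × 2.0000 = 4.8526 pm

λ' = 89.5 + 4.8526 = 94.3526 pm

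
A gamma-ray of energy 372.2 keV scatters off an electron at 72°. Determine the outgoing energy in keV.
247.5892 keV

First convert energy to wavelength:
λ = hc/E, with hc ≈ 1239.842 keV·pm (i.e. 1239.842 eV·nm)

For E = 372.2 keV = 372200 eV:
λ = 1239.842 keV·pm / 372.2 keV
λ = 3.3311 pm

Calculate the Compton shift:
Δλ = λ_C(1 - cos(72°)) = 2.4263 × 0.6910
Δλ = 1.6765 pm

Final wavelength:
λ' = 3.3311 + 1.6765 = 5.0077 pm

Final energy:
E' = hc/λ' = 1239.842 / 5.0077 = 247.5892 keV

(Intermediate values are shown rounded; full precision is carried through to the final answer.)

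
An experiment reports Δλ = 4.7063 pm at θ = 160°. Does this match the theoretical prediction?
Yes, consistent

Calculate the expected shift for θ = 160°:

Δλ_expected = λ_C(1 - cos(160°))
Δλ_expected = 2.4263 × (1 - cos(160°))
Δλ_expected = 2.4263 × 1.9397
Δλ_expected = 4.7063 pm

Given shift: 4.7063 pm
Expected shift: 4.7063 pm
Difference: 0.0000 pm

The values match. This is consistent with Compton scattering at the stated angle.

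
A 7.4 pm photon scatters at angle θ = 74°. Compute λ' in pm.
9.1575 pm

Using the Compton scattering formula:
λ' = λ + Δλ = λ + λ_C(1 - cos θ)

Given:
- Initial wavelength λ = 7.4 pm
- Scattering angle θ = 74°
- Compton wavelength λ_C ≈ 2.4263 pm

Calculate the shift:
Δλ = 2.4263 × (1 - cos(74°))
Δλ = 2.4263 × 0.7244
Δλ = 1.7575 pm

Final wavelength:
λ' = 7.4 + 1.7575 = 9.1575 pm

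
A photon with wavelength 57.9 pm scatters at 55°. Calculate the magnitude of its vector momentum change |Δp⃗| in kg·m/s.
1.0477e-23 kg·m/s

Photon momentum magnitude is p = h/λ.

Initial momentum:
p₀ = h/λ = 6.6261e-34/5.7900e-11 = 1.1444e-23 kg·m/s

After scattering:
λ' = λ + Δλ = 57.9 + 1.0346 = 58.9346 pm
p' = h/λ' = 6.6261e-34/5.8935e-11 = 1.1243e-23 kg·m/s

Momentum is a vector; the scattered photon's direction makes angle θ = 55° with the incident direction. The magnitude of the vector change Δp⃗ = p⃗₀ − p⃗' is found from the law of cosines:
|Δp⃗|² = p₀² + p'² − 2p₀p'cos θ
|Δp⃗|² = (1.1444e-23)² + (1.1243e-23)² − 2·1.1444e-23·1.1243e-23·cos(55°)
|Δp⃗| = 1.0477e-23 kg·m/s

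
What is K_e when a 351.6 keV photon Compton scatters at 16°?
9.1284 keV

By energy conservation: K_e = E_initial - E_final

First find the scattered photon energy:
Initial wavelength: λ = hc/E = 3.5263 pm
Compton shift: Δλ = λ_C(1 - cos(16°)) = 0.0940 pm
Final wavelength: λ' = 3.5263 + 0.0940 = 3.6203 pm
Final photon energy: E' = hc/λ' = 342.4716 keV

Electron kinetic energy:
K_e = E - E' = 351.6000 - 342.4716 = 9.1284 keV

(Intermediate values are shown rounded; full precision is carried through to the final answer.)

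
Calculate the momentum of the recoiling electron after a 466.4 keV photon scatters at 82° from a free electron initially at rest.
2.6820e-22 kg·m/s

The electron is initially at rest, so by conservation of momentum:
p⃗_e = p⃗₀ − p⃗'  (incident photon momentum minus scattered photon momentum)

Photon momentum magnitudes (p = h/λ = E/c):
λ₀ = hc/E₀ = 2.6583 pm → p₀ = h/λ₀ = 2.4926e-22 kg·m/s
Δλ = λ_C(1 − cos 82°) = 2.0886 pm
λ' = 4.7470 pm → p' = h/λ' = 1.3959e-22 kg·m/s

The scattered photon makes angle θ = 82° with the incident direction, so by the law of cosines:
|p⃗_e|² = p₀² + p'² − 2p₀p'cos θ
|p⃗_e|² = (2.4926e-22)² + (1.3959e-22)² − 2·2.4926e-22·1.3959e-22·cos(82°)
|p⃗_e| = 2.6820e-22 kg·m/s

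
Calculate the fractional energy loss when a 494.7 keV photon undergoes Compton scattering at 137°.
0.6263 (or 62.63%)

Calculate initial and final photon energies:

Initial: E₀ = 494.7 keV → λ₀ = 2.5063 pm
Compton shift: Δλ = 4.2008 pm
Final wavelength: λ' = 6.7071 pm
Final energy: E' = 184.8565 keV

Fractional energy loss:
(E₀ - E')/E₀ = (494.7000 - 184.8565)/494.7000
= 309.8435/494.7000
= 0.6263
= 62.63%

(Intermediate values are shown rounded; full precision is carried through to the final answer.)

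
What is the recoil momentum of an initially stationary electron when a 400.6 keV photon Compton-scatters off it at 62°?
1.9571e-22 kg·m/s

The electron is initially at rest, so by conservation of momentum:
p⃗_e = p⃗₀ − p⃗'  (incident photon momentum minus scattered photon momentum)

Photon momentum magnitudes (p = h/λ = E/c):
λ₀ = hc/E₀ = 3.0950 pm → p₀ = h/λ₀ = 2.1409e-22 kg·m/s
Δλ = λ_C(1 − cos 62°) = 1.2872 pm
λ' = 4.3822 pm → p' = h/λ' = 1.5120e-22 kg·m/s

The scattered photon makes angle θ = 62° with the incident direction, so by the law of cosines:
|p⃗_e|² = p₀² + p'² − 2p₀p'cos θ
|p⃗_e|² = (2.1409e-22)² + (1.5120e-22)² − 2·2.1409e-22·1.5120e-22·cos(62°)
|p⃗_e| = 1.9571e-22 kg·m/s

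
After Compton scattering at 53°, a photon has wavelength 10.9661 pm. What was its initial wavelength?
10.0000 pm

From λ' = λ + Δλ, we have λ = λ' - Δλ

First calculate the Compton shift:
Δλ = λ_C(1 - cos θ)
Δλ = 2.4263 × (1 - cos(53°))
Δλ = 2.4263 × 0.3982
Δλ = 0.9661 pm

Initial wavelength:
λ = λ' - Δλ
λ = 10.9661 - 0.9661
λ = 10.0000 pm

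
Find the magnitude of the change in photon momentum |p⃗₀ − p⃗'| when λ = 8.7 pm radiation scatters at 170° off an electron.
1.2473e-22 kg·m/s

Photon momentum magnitude is p = h/λ.

Initial momentum:
p₀ = h/λ = 6.6261e-34/8.7000e-12 = 7.6162e-23 kg·m/s

After scattering:
λ' = λ + Δλ = 8.7 + 4.8158 = 13.5158 pm
p' = h/λ' = 6.6261e-34/1.3516e-11 = 4.9025e-23 kg·m/s

Momentum is a vector; the scattered photon's direction makes angle θ = 170° with the incident direction. The magnitude of the vector change Δp⃗ = p⃗₀ − p⃗' is found from the law of cosines:
|Δp⃗|² = p₀² + p'² − 2p₀p'cos θ
|Δp⃗|² = (7.6162e-23)² + (4.9025e-23)² − 2·7.6162e-23·4.9025e-23·cos(170°)
|Δp⃗| = 1.2473e-22 kg·m/s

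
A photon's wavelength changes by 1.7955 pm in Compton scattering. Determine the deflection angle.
74.93°

From the Compton formula Δλ = λ_C(1 - cos θ), we can solve for θ:

cos θ = 1 - Δλ/λ_C

Given:
- Δλ = 1.7955 pm
- λ_C = h/(m_e·c) ≈ 2.42631024 pm

cos θ = 1 - 1.7955/2.42631024
cos θ = 1 - 0.740013
cos θ = 0.259987

θ = arccos(0.259987)
θ = 74.93°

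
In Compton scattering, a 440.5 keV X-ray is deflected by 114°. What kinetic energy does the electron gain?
241.4183 keV

By energy conservation: K_e = E_initial - E_final

First find the scattered photon energy:
Initial wavelength: λ = hc/E = 2.8146 pm
Compton shift: Δλ = λ_C(1 - cos(114°)) = 3.4132 pm
Final wavelength: λ' = 2.8146 + 3.4132 = 6.2278 pm
Final photon energy: E' = hc/λ' = 199.0817 keV

Electron kinetic energy:
K_e = E - E' = 440.5000 - 199.0817 = 241.4183 keV

(Intermediate values are shown rounded; full precision is carried through to the final answer.)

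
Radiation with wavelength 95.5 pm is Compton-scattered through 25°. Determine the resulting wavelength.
95.7273 pm

Using the Compton scattering formula:
λ' = λ + Δλ = λ + λ_C(1 - cos θ)

Given:
- Initial wavelength λ = 95.5 pm
- Scattering angle θ = 25°
- Compton wavelength λ_C ≈ 2.4263 pm

Calculate the shift:
Δλ = 2.4263 × (1 - cos(25°))
Δλ = 2.4263 × 0.0937
Δλ = 0.2273 pm

Final wavelength:
λ' = 95.5 + 0.2273 = 95.7273 pm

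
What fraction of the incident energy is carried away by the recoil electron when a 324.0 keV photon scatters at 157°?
0.5491 (or 54.91%)

Calculate initial and final photon energies:

Initial: E₀ = 324.0 keV → λ₀ = 3.8267 pm
Compton shift: Δλ = 4.6597 pm
Final wavelength: λ' = 8.4864 pm
Final energy: E' = 146.0973 keV

Fractional energy loss:
(E₀ - E')/E₀ = (324.0000 - 146.0973)/324.0000
= 177.9027/324.0000
= 0.5491
= 54.91%

(Intermediate values are shown rounded; full precision is carried through to the final answer.)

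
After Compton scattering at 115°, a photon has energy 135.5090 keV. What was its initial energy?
217.6000 keV

Convert final energy to wavelength (hc ≈ 1239.842 keV·pm):
λ' = hc/E' = 1239.842 / 135.5090 = 9.1495 pm

Calculate the Compton shift:
Δλ = λ_C(1 - cos(115°))
Δλ = 2.4263 × (1 - cos(115°))
Δλ = 3.4517 pm

Initial wavelength:
λ = λ' - Δλ = 9.1495 - 3.4517 = 5.6978 pm

Initial energy:
E = hc/λ = 1239.842 / 5.6978 = 217.6000 keV

(Intermediate values are shown rounded; full precision is carried through to the final answer.)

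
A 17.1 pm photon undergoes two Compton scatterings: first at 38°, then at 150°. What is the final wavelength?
22.1419 pm

Apply Compton shift twice:

First scattering at θ₁ = 38°:
Δλ₁ = λ_C(1 - cos(38°))
Δλ₁ = 2.4263 × 0.2120
Δλ₁ = 0.5144 pm

After first scattering:
λ₁ = 17.1 + 0.5144 = 17.6144 pm

Second scattering at θ₂ = 150°:
Δλ₂ = λ_C(1 - cos(150°))
Δλ₂ = 2.4263 × 1.8660
Δλ₂ = 4.5276 pm

Final wavelength:
λ₂ = 17.6144 + 4.5276 = 22.1419 pm

Total shift: Δλ_total = 0.5144 + 4.5276 = 5.0419 pm

(Intermediate values are shown rounded; full precision is carried through to the final answer.)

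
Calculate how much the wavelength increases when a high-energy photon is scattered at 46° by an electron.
0.7409 pm

Using the Compton scattering formula:
Δλ = λ_C(1 - cos θ)

where λ_C = h/(m_e·c) ≈ 2.4263 pm is the Compton wavelength of an electron.

For θ = 46°:
cos(46°) = 0.6947
1 - cos(46°) = 0.3053

Δλ = 2.4263 × 0.3053
Δλ = 0.7409 pm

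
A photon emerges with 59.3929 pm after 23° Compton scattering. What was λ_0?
59.2000 pm

From λ' = λ + Δλ, we have λ = λ' - Δλ

First calculate the Compton shift:
Δλ = λ_C(1 - cos θ)
Δλ = 2.4263 × (1 - cos(23°))
Δλ = 2.4263 × 0.0795
Δλ = 0.1929 pm

Initial wavelength:
λ = λ' - Δλ
λ = 59.3929 - 0.1929
λ = 59.2000 pm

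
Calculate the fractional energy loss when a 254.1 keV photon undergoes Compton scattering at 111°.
0.4032 (or 40.32%)

Calculate initial and final photon energies:

Initial: E₀ = 254.1 keV → λ₀ = 4.8793 pm
Compton shift: Δλ = 3.2958 pm
Final wavelength: λ' = 8.1752 pm
Final energy: E' = 151.6595 keV

Fractional energy loss:
(E₀ - E')/E₀ = (254.1000 - 151.6595)/254.1000
= 102.4405/254.1000
= 0.4032
= 40.32%

(Intermediate values are shown rounded; full precision is carried through to the final answer.)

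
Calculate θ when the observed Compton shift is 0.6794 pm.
43.95°

From the Compton formula Δλ = λ_C(1 - cos θ), we can solve for θ:

cos θ = 1 - Δλ/λ_C

Given:
- Δλ = 0.6794 pm
- λ_C = h/(m_e·c) ≈ 2.42631024 pm

cos θ = 1 - 0.6794/2.42631024
cos θ = 1 - 0.280014
cos θ = 0.719986

θ = arccos(0.719986)
θ = 43.95°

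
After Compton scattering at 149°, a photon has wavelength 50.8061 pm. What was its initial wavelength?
46.3000 pm

From λ' = λ + Δλ, we have λ = λ' - Δλ

First calculate the Compton shift:
Δλ = λ_C(1 - cos θ)
Δλ = 2.4263 × (1 - cos(149°))
Δλ = 2.4263 × 1.8572
Δλ = 4.5061 pm

Initial wavelength:
λ = λ' - Δλ
λ = 50.8061 - 4.5061
λ = 46.3000 pm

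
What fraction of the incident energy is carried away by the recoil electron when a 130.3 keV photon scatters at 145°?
0.3169 (or 31.69%)

Calculate initial and final photon energies:

Initial: E₀ = 130.3 keV → λ₀ = 9.5153 pm
Compton shift: Δλ = 4.4138 pm
Final wavelength: λ' = 13.9291 pm
Final energy: E' = 89.0108 keV

Fractional energy loss:
(E₀ - E')/E₀ = (130.3000 - 89.0108)/130.3000
= 41.2892/130.3000
= 0.3169
= 31.69%

(Intermediate values are shown rounded; full precision is carried through to the final answer.)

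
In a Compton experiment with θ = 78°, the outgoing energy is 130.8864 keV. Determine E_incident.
164.2000 keV

Convert final energy to wavelength (hc ≈ 1239.842 keV·pm):
λ' = hc/E' = 1239.842 / 130.8864 = 9.4727 pm

Calculate the Compton shift:
Δλ = λ_C(1 - cos(78°))
Δλ = 2.4263 × (1 - cos(78°))
Δλ = 1.9219 pm

Initial wavelength:
λ = λ' - Δλ = 9.4727 - 1.9219 = 7.5508 pm

Initial energy:
E = hc/λ = 1239.842 / 7.5508 = 164.2000 keV

(Intermediate values are shown rounded; full precision is carried through to the final answer.)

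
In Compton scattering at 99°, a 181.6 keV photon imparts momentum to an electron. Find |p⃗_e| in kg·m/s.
1.2743e-22 kg·m/s

The electron is initially at rest, so by conservation of momentum:
p⃗_e = p⃗₀ − p⃗'  (incident photon momentum minus scattered photon momentum)

Photon momentum magnitudes (p = h/λ = E/c):
λ₀ = hc/E₀ = 6.8273 pm → p₀ = h/λ₀ = 9.7052e-23 kg·m/s
Δλ = λ_C(1 − cos 99°) = 2.8059 pm
λ' = 9.6332 pm → p' = h/λ' = 6.8784e-23 kg·m/s

The scattered photon makes angle θ = 99° with the incident direction, so by the law of cosines:
|p⃗_e|² = p₀² + p'² − 2p₀p'cos θ
|p⃗_e|² = (9.7052e-23)² + (6.8784e-23)² − 2·9.7052e-23·6.8784e-23·cos(99°)
|p⃗_e| = 1.2743e-22 kg·m/s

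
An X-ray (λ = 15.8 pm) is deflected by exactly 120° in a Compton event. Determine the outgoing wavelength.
19.4395 pm

Using the Compton formula: λ' = λ + λ_C(1 − cos θ)

For θ = 120°, cos θ = -1/2 (exact) = -0.5000, so:
1 − cos 120° = 1 − (-1/2) = 1.5000

Δλ = λ_C × 1.5000 = 2.4263 × 1.5000 = 3.6395 pm

λ' = 15.8 + 3.6395 = 19.4395 pm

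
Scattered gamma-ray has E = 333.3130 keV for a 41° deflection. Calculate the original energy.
396.7999 keV

Convert final energy to wavelength (hc ≈ 1239.842 keV·pm):
λ' = hc/E' = 1239.842 / 333.3130 = 3.7198 pm

Calculate the Compton shift:
Δλ = λ_C(1 - cos(41°))
Δλ = 2.4263 × (1 - cos(41°))
Δλ = 0.5952 pm

Initial wavelength:
λ = λ' - Δλ = 3.7198 - 0.5952 = 3.1246 pm

Initial energy:
E = hc/λ = 1239.842 / 3.1246 = 396.7999 keV

(Intermediate values are shown rounded; full precision is carried through to the final answer.)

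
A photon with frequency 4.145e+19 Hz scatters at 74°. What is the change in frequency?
8.103e+18 Hz (decrease)

Convert frequency to wavelength (c = 299792458 m/s):
λ₀ = c/f₀ = 299792458/4.145e+19 = 7.2326287e-12 m = 7.2326 pm

Calculate Compton shift:
Δλ = λ_C(1 - cos(74°)) = 1.7575 pm

Final wavelength:
λ' = λ₀ + Δλ = 7.2326 + 1.7575 = 8.9902 pm

Final frequency:
f' = c/λ' = 299792458/8.9901572e-12 = 3.3346743e+19 Hz

Frequency shift (decrease):
Δf = f₀ - f' = 4.145e+19 - 3.3346743e+19 = 8.103e+18 Hz

(Intermediate values are shown rounded; full precision is carried through to the final answer.)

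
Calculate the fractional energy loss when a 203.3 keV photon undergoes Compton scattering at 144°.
0.4185 (or 41.85%)

Calculate initial and final photon energies:

Initial: E₀ = 203.3 keV → λ₀ = 6.0986 pm
Compton shift: Δλ = 4.3892 pm
Final wavelength: λ' = 10.4878 pm
Final energy: E' = 118.2173 keV

Fractional energy loss:
(E₀ - E')/E₀ = (203.3000 - 118.2173)/203.3000
= 85.0827/203.3000
= 0.4185
= 41.85%

(Intermediate values are shown rounded; full precision is carried through to the final answer.)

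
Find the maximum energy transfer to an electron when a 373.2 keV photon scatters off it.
221.5339 keV

Maximum energy transfer occurs at θ = 180° (backscattering).

Initial photon: E₀ = 373.2 keV → λ₀ = 3.3222 pm

Maximum Compton shift (at 180°):
Δλ_max = 2λ_C = 2 × 2.4263 = 4.8526 pm

Final wavelength:
λ' = 3.3222 + 4.8526 = 8.1748 pm

Minimum photon energy (maximum energy to electron):
E'_min = hc/λ' = 151.6661 keV

Maximum electron kinetic energy:
K_max = E₀ - E'_min = 373.2000 - 151.6661 = 221.5339 keV

(Intermediate values are shown rounded; full precision is carried through to the final answer.)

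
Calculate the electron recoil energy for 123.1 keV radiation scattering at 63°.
14.3096 keV

By energy conservation: K_e = E_initial - E_final

First find the scattered photon energy:
Initial wavelength: λ = hc/E = 10.0718 pm
Compton shift: Δλ = λ_C(1 - cos(63°)) = 1.3248 pm
Final wavelength: λ' = 10.0718 + 1.3248 = 11.3966 pm
Final photon energy: E' = hc/λ' = 108.7904 keV

Electron kinetic energy:
K_e = E - E' = 123.1000 - 108.7904 = 14.3096 keV

(Intermediate values are shown rounded; full precision is carried through to the final answer.)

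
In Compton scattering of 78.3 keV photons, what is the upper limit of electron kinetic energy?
18.3670 keV

Maximum energy transfer occurs at θ = 180° (backscattering).

Initial photon: E₀ = 78.3 keV → λ₀ = 15.8345 pm

Maximum Compton shift (at 180°):
Δλ_max = 2λ_C = 2 × 2.4263 = 4.8526 pm

Final wavelength:
λ' = 15.8345 + 4.8526 = 20.6871 pm

Minimum photon energy (maximum energy to electron):
E'_min = hc/λ' = 59.9330 keV

Maximum electron kinetic energy:
K_max = E₀ - E'_min = 78.3000 - 59.9330 = 18.3670 keV

(Intermediate values are shown rounded; full precision is carried through to the final answer.)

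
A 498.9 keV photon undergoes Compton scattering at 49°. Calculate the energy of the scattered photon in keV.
373.4848 keV

First convert energy to wavelength:
λ = hc/E, with hc ≈ 1239.842 keV·pm (i.e. 1239.842 eV·nm)

For E = 498.9 keV = 498900 eV:
λ = 1239.842 keV·pm / 498.9 keV
λ = 2.4852 pm

Calculate the Compton shift:
Δλ = λ_C(1 - cos(49°)) = 2.4263 × 0.3439
Δλ = 0.8345 pm

Final wavelength:
λ' = 2.4852 + 0.8345 = 3.3197 pm

Final energy:
E' = hc/λ' = 1239.842 / 3.3197 = 373.4848 keV

(Intermediate values are shown rounded; full precision is carried through to the final answer.)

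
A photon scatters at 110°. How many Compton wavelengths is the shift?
1.3420 λ_C

The Compton shift formula is:
Δλ = λ_C(1 - cos θ)

Dividing both sides by λ_C:
Δλ/λ_C = 1 - cos θ

For θ = 110°:
Δλ/λ_C = 1 - cos(110°)
Δλ/λ_C = 1 - -0.3420
Δλ/λ_C = 1.3420

This means the shift is 1.3420 × λ_C = 3.2562 pm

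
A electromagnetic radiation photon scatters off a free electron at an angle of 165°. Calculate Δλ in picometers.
4.7699 pm

Using the Compton scattering formula:
Δλ = λ_C(1 - cos θ)

where λ_C = h/(m_e·c) ≈ 2.4263 pm is the Compton wavelength of an electron.

For θ = 165°:
cos(165°) = -0.9659
1 - cos(165°) = 1.9659

Δλ = 2.4263 × 1.9659
Δλ = 4.7699 pm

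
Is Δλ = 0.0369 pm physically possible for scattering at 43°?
No, inconsistent

Calculate the expected shift for θ = 43°:

Δλ_expected = λ_C(1 - cos(43°))
Δλ_expected = 2.4263 × (1 - cos(43°))
Δλ_expected = 2.4263 × 0.2686
Δλ_expected = 0.6518 pm

Given shift: 0.0369 pm
Expected shift: 0.6518 pm
Difference: 0.6150 pm

The values do not match. The given shift corresponds to θ ≈ 10.0°, not 43°.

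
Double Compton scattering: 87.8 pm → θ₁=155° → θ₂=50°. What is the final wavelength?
93.2920 pm

Apply Compton shift twice:

First scattering at θ₁ = 155°:
Δλ₁ = λ_C(1 - cos(155°))
Δλ₁ = 2.4263 × 1.9063
Δλ₁ = 4.6253 pm

After first scattering:
λ₁ = 87.8 + 4.6253 = 92.4253 pm

Second scattering at θ₂ = 50°:
Δλ₂ = λ_C(1 - cos(50°))
Δλ₂ = 2.4263 × 0.3572
Δλ₂ = 0.8667 pm

Final wavelength:
λ₂ = 92.4253 + 0.8667 = 93.2920 pm

Total shift: Δλ_total = 4.6253 + 0.8667 = 5.4920 pm

(Intermediate values are shown rounded; full precision is carried through to the final answer.)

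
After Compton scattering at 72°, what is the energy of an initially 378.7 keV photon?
250.4488 keV

First convert energy to wavelength:
λ = hc/E, with hc ≈ 1239.842 keV·pm (i.e. 1239.842 eV·nm)

For E = 378.7 keV = 378700 eV:
λ = 1239.842 keV·pm / 378.7 keV
λ = 3.2739 pm

Calculate the Compton shift:
Δλ = λ_C(1 - cos(72°)) = 2.4263 × 0.6910
Δλ = 1.6765 pm

Final wavelength:
λ' = 3.2739 + 1.6765 = 4.9505 pm

Final energy:
E' = hc/λ' = 1239.842 / 4.9505 = 250.4488 keV

(Intermediate values are shown rounded; full precision is carried through to the final answer.)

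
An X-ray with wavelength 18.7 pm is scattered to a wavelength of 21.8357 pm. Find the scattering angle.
107.00°

First find the wavelength shift:
Δλ = λ' - λ = 21.8357 - 18.7 = 3.1357 pm

Using Δλ = λ_C(1 - cos θ), with λ_C = h/(m_e·c) ≈ 2.42631024 pm:
cos θ = 1 - Δλ/λ_C
cos θ = 1 - 3.1357/2.42631024
cos θ = -0.292374

θ = arccos(-0.292374)
θ = 107.00°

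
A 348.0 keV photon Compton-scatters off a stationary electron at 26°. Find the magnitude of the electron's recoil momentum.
8.1814e-23 kg·m/s

The electron is initially at rest, so by conservation of momentum:
p⃗_e = p⃗₀ − p⃗'  (incident photon momentum minus scattered photon momentum)

Photon momentum magnitudes (p = h/λ = E/c):
λ₀ = hc/E₀ = 3.5628 pm → p₀ = h/λ₀ = 1.8598e-22 kg·m/s
Δλ = λ_C(1 − cos 26°) = 0.2456 pm
λ' = 3.8083 pm → p' = h/λ' = 1.7399e-22 kg·m/s

The scattered photon makes angle θ = 26° with the incident direction, so by the law of cosines:
|p⃗_e|² = p₀² + p'² − 2p₀p'cos θ
|p⃗_e|² = (1.8598e-22)² + (1.7399e-22)² − 2·1.8598e-22·1.7399e-22·cos(26°)
|p⃗_e| = 8.1814e-23 kg·m/s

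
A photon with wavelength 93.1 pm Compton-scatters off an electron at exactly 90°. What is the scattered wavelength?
95.5263 pm

Using the Compton formula: λ' = λ + λ_C(1 − cos θ)

For θ = 90°, cos θ = 0 (exact) = 0.0000, so:
1 − cos 90° = 1 − (0) = 1.0000

Δλ = λ_C × 1.0000 = 2.4263 × 1.0000 = 2.4263 pm

λ' = 93.1 + 2.4263 = 95.5263 pm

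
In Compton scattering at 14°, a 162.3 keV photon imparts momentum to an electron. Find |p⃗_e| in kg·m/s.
2.1058e-23 kg·m/s

The electron is initially at rest, so by conservation of momentum:
p⃗_e = p⃗₀ − p⃗'  (incident photon momentum minus scattered photon momentum)

Photon momentum magnitudes (p = h/λ = E/c):
λ₀ = hc/E₀ = 7.6392 pm → p₀ = h/λ₀ = 8.6738e-23 kg·m/s
Δλ = λ_C(1 − cos 14°) = 0.0721 pm
λ' = 7.7113 pm → p' = h/λ' = 8.5927e-23 kg·m/s

The scattered photon makes angle θ = 14° with the incident direction, so by the law of cosines:
|p⃗_e|² = p₀² + p'² − 2p₀p'cos θ
|p⃗_e|² = (8.6738e-23)² + (8.5927e-23)² − 2·8.6738e-23·8.5927e-23·cos(14°)
|p⃗_e| = 2.1058e-23 kg·m/s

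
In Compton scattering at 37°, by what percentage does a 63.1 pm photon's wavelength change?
0.7743%

Calculate the Compton shift:
Δλ = λ_C(1 - cos(37°))
Δλ = 2.4263 × (1 - cos(37°))
Δλ = 2.4263 × 0.2014
Δλ = 0.4886 pm

Percentage change:
(Δλ/λ₀) × 100 = (0.4886/63.1) × 100
= 0.7743%

(Intermediate values are shown rounded; full precision is carried through to the final answer.)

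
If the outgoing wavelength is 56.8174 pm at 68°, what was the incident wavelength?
55.3000 pm

From λ' = λ + Δλ, we have λ = λ' - Δλ

First calculate the Compton shift:
Δλ = λ_C(1 - cos θ)
Δλ = 2.4263 × (1 - cos(68°))
Δλ = 2.4263 × 0.6254
Δλ = 1.5174 pm

Initial wavelength:
λ = λ' - Δλ
λ = 56.8174 - 1.5174
λ = 55.3000 pm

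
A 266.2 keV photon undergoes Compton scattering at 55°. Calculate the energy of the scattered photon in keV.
217.8144 keV

First convert energy to wavelength:
λ = hc/E, with hc ≈ 1239.842 keV·pm (i.e. 1239.842 eV·nm)

For E = 266.2 keV = 266200 eV:
λ = 1239.842 keV·pm / 266.2 keV
λ = 4.6576 pm

Calculate the Compton shift:
Δλ = λ_C(1 - cos(55°)) = 2.4263 × 0.4264
Δλ = 1.0346 pm

Final wavelength:
λ' = 4.6576 + 1.0346 = 5.6922 pm

Final energy:
E' = hc/λ' = 1239.842 / 5.6922 = 217.8144 keV

(Intermediate values are shown rounded; full precision is carried through to the final answer.)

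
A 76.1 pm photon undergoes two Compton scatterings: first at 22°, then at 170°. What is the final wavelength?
81.0924 pm

Apply Compton shift twice:

First scattering at θ₁ = 22°:
Δλ₁ = λ_C(1 - cos(22°))
Δλ₁ = 2.4263 × 0.0728
Δλ₁ = 0.1767 pm

After first scattering:
λ₁ = 76.1 + 0.1767 = 76.2767 pm

Second scattering at θ₂ = 170°:
Δλ₂ = λ_C(1 - cos(170°))
Δλ₂ = 2.4263 × 1.9848
Δλ₂ = 4.8158 pm

Final wavelength:
λ₂ = 76.2767 + 4.8158 = 81.0924 pm

Total shift: Δλ_total = 0.1767 + 4.8158 = 4.9924 pm

(Intermediate values are shown rounded; full precision is carried through to the final answer.)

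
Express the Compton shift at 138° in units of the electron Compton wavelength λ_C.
1.7431 λ_C

The Compton shift formula is:
Δλ = λ_C(1 - cos θ)

Dividing both sides by λ_C:
Δλ/λ_C = 1 - cos θ

For θ = 138°:
Δλ/λ_C = 1 - cos(138°)
Δλ/λ_C = 1 - -0.7431
Δλ/λ_C = 1.7431

This means the shift is 1.7431 × λ_C = 4.2294 pm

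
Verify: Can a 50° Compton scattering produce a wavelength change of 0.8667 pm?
Yes, consistent

Calculate the expected shift for θ = 50°:

Δλ_expected = λ_C(1 - cos(50°))
Δλ_expected = 2.4263 × (1 - cos(50°))
Δλ_expected = 2.4263 × 0.3572
Δλ_expected = 0.8667 pm

Given shift: 0.8667 pm
Expected shift: 0.8667 pm
Difference: 0.0000 pm

The values match. This is consistent with Compton scattering at the stated angle.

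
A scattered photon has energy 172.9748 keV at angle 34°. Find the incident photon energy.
183.6000 keV

Convert final energy to wavelength (hc ≈ 1239.842 keV·pm):
λ' = hc/E' = 1239.842 / 172.9748 = 7.1678 pm

Calculate the Compton shift:
Δλ = λ_C(1 - cos(34°))
Δλ = 2.4263 × (1 - cos(34°))
Δλ = 0.4148 pm

Initial wavelength:
λ = λ' - Δλ = 7.1678 - 0.4148 = 6.7530 pm

Initial energy:
E = hc/λ = 1239.842 / 6.7530 = 183.6000 keV

(Intermediate values are shown rounded; full precision is carried through to the final answer.)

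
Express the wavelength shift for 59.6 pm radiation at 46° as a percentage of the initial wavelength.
1.2430%

Calculate the Compton shift:
Δλ = λ_C(1 - cos(46°))
Δλ = 2.4263 × (1 - cos(46°))
Δλ = 2.4263 × 0.3053
Δλ = 0.7409 pm

Percentage change:
(Δλ/λ₀) × 100 = (0.7409/59.6) × 100
= 1.2430%

(Intermediate values are shown rounded; full precision is carried through to the final answer.)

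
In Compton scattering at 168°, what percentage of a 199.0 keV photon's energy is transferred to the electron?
0.4351 (or 43.51%)

Calculate initial and final photon energies:

Initial: E₀ = 199.0 keV → λ₀ = 6.2304 pm
Compton shift: Δλ = 4.7996 pm
Final wavelength: λ' = 11.0300 pm
Final energy: E' = 112.4067 keV

Fractional energy loss:
(E₀ - E')/E₀ = (199.0000 - 112.4067)/199.0000
= 86.5933/199.0000
= 0.4351
= 43.51%

(Intermediate values are shown rounded; full precision is carried through to the final answer.)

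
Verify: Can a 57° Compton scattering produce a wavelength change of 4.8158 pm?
No, inconsistent

Calculate the expected shift for θ = 57°:

Δλ_expected = λ_C(1 - cos(57°))
Δλ_expected = 2.4263 × (1 - cos(57°))
Δλ_expected = 2.4263 × 0.4554
Δλ_expected = 1.1048 pm

Given shift: 4.8158 pm
Expected shift: 1.1048 pm
Difference: 3.7109 pm

The values do not match. The given shift corresponds to θ ≈ 170.0°, not 57°.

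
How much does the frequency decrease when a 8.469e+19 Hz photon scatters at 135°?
4.566e+19 Hz (decrease)

Convert frequency to wavelength (c = 299792458 m/s):
λ₀ = c/f₀ = 299792458/8.469e+19 = 3.5398802e-12 m = 3.5399 pm

Calculate Compton shift:
Δλ = λ_C(1 - cos(135°)) = 4.1420 pm

Final wavelength:
λ' = λ₀ + Δλ = 3.5399 + 4.1420 = 7.6819 pm

Final frequency:
f' = c/λ' = 299792458/7.6818509e-12 = 3.9026071e+19 Hz

Frequency shift (decrease):
Δf = f₀ - f' = 8.469e+19 - 3.9026071e+19 = 4.566e+19 Hz

(Intermediate values are shown rounded; full precision is carried through to the final answer.)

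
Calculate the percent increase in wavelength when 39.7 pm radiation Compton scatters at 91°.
6.2183%

Calculate the Compton shift:
Δλ = λ_C(1 - cos(91°))
Δλ = 2.4263 × (1 - cos(91°))
Δλ = 2.4263 × 1.0175
Δλ = 2.4687 pm

Percentage change:
(Δλ/λ₀) × 100 = (2.4687/39.7) × 100
= 6.2183%

(Intermediate values are shown rounded; full precision is carried through to the final answer.)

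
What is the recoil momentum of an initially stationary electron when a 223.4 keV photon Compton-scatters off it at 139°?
1.7605e-22 kg·m/s

The electron is initially at rest, so by conservation of momentum:
p⃗_e = p⃗₀ − p⃗'  (incident photon momentum minus scattered photon momentum)

Photon momentum magnitudes (p = h/λ = E/c):
λ₀ = hc/E₀ = 5.5499 pm → p₀ = h/λ₀ = 1.1939e-22 kg·m/s
Δλ = λ_C(1 − cos 139°) = 4.2575 pm
λ' = 9.8073 pm → p' = h/λ' = 6.7562e-23 kg·m/s

The scattered photon makes angle θ = 139° with the incident direction, so by the law of cosines:
|p⃗_e|² = p₀² + p'² − 2p₀p'cos θ
|p⃗_e|² = (1.1939e-22)² + (6.7562e-23)² − 2·1.1939e-22·6.7562e-23·cos(139°)
|p⃗_e| = 1.7605e-22 kg·m/s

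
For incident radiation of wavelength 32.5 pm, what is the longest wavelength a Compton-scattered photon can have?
37.3526 pm (at θ = 180°)

The Compton shift is Δλ = λ_C(1 − cos θ).

Since cos θ ranges from −1 to 1, the factor (1 − cos θ) ranges from 0 to 2; the maximum shift occurs at θ = 180° (backscattering):
Δλ_max = 2λ_C = 2 × 2.4263 pm = 4.8526 pm

Maximum scattered wavelength:
λ'_max = λ₀ + Δλ_max = 32.5 + 4.8526 = 37.3526 pm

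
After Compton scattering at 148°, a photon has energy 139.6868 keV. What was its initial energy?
282.2999 keV

Convert final energy to wavelength (hc ≈ 1239.842 keV·pm):
λ' = hc/E' = 1239.842 / 139.6868 = 8.8759 pm

Calculate the Compton shift:
Δλ = λ_C(1 - cos(148°))
Δλ = 2.4263 × (1 - cos(148°))
Δλ = 4.4839 pm

Initial wavelength:
λ = λ' - Δλ = 8.8759 - 4.4839 = 4.3919 pm

Initial energy:
E = hc/λ = 1239.842 / 4.3919 = 282.2999 keV

(Intermediate values are shown rounded; full precision is carried through to the final answer.)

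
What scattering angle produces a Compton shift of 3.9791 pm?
129.79°

From the Compton formula Δλ = λ_C(1 - cos θ), we can solve for θ:

cos θ = 1 - Δλ/λ_C

Given:
- Δλ = 3.9791 pm
- λ_C = h/(m_e·c) ≈ 2.42631024 pm

cos θ = 1 - 3.9791/2.42631024
cos θ = 1 - 1.639980
cos θ = -0.639980

θ = arccos(-0.639980)
θ = 129.79°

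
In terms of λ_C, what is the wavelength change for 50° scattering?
0.3572 λ_C

The Compton shift formula is:
Δλ = λ_C(1 - cos θ)

Dividing both sides by λ_C:
Δλ/λ_C = 1 - cos θ

For θ = 50°:
Δλ/λ_C = 1 - cos(50°)
Δλ/λ_C = 1 - 0.6428
Δλ/λ_C = 0.3572

This means the shift is 0.3572 × λ_C = 0.8667 pm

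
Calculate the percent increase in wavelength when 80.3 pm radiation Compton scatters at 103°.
3.7013%

Calculate the Compton shift:
Δλ = λ_C(1 - cos(103°))
Δλ = 2.4263 × (1 - cos(103°))
Δλ = 2.4263 × 1.2250
Δλ = 2.9721 pm

Percentage change:
(Δλ/λ₀) × 100 = (2.9721/80.3) × 100
= 3.7013%

(Intermediate values are shown rounded; full precision is carried through to the final answer.)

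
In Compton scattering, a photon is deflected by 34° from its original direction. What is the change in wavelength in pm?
0.4148 pm

Using the Compton scattering formula:
Δλ = λ_C(1 - cos θ)

where λ_C = h/(m_e·c) ≈ 2.4263 pm is the Compton wavelength of an electron.

For θ = 34°:
cos(34°) = 0.8290
1 - cos(34°) = 0.1710

Δλ = 2.4263 × 0.1710
Δλ = 0.4148 pm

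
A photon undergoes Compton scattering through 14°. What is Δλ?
0.0721 pm

Using the Compton scattering formula:
Δλ = λ_C(1 - cos θ)

where λ_C = h/(m_e·c) ≈ 2.4263 pm is the Compton wavelength of an electron.

For θ = 14°:
cos(14°) = 0.9703
1 - cos(14°) = 0.0297

Δλ = 2.4263 × 0.0297
Δλ = 0.0721 pm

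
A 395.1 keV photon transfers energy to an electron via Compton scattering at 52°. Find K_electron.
90.5132 keV

By energy conservation: K_e = E_initial - E_final

First find the scattered photon energy:
Initial wavelength: λ = hc/E = 3.1380 pm
Compton shift: Δλ = λ_C(1 - cos(52°)) = 0.9325 pm
Final wavelength: λ' = 3.1380 + 0.9325 = 4.0706 pm
Final photon energy: E' = hc/λ' = 304.5868 keV

Electron kinetic energy:
K_e = E - E' = 395.1000 - 304.5868 = 90.5132 keV

(Intermediate values are shown rounded; full precision is carried through to the final answer.)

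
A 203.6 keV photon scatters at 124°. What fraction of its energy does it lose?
0.3832 (or 38.32%)

Calculate initial and final photon energies:

Initial: E₀ = 203.6 keV → λ₀ = 6.0896 pm
Compton shift: Δλ = 3.7831 pm
Final wavelength: λ' = 9.8727 pm
Final energy: E' = 125.5831 keV

Fractional energy loss:
(E₀ - E')/E₀ = (203.6000 - 125.5831)/203.6000
= 78.0169/203.6000
= 0.3832
= 38.32%

(Intermediate values are shown rounded; full precision is carried through to the final answer.)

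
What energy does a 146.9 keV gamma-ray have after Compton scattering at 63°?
126.9702 keV

First convert energy to wavelength:
λ = hc/E, with hc ≈ 1239.842 keV·pm (i.e. 1239.842 eV·nm)

For E = 146.9 keV = 146900 eV:
λ = 1239.842 keV·pm / 146.9 keV
λ = 8.4400 pm

Calculate the Compton shift:
Δλ = λ_C(1 - cos(63°)) = 2.4263 × 0.5460
Δλ = 1.3248 pm

Final wavelength:
λ' = 8.4400 + 1.3248 = 9.7648 pm

Final energy:
E' = hc/λ' = 1239.842 / 9.7648 = 126.9702 keV

(Intermediate values are shown rounded; full precision is carried through to the final answer.)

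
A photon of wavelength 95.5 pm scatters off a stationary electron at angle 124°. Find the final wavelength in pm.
99.2831 pm

Using the Compton scattering formula:
λ' = λ + Δλ = λ + λ_C(1 - cos θ)

Given:
- Initial wavelength λ = 95.5 pm
- Scattering angle θ = 124°
- Compton wavelength λ_C ≈ 2.4263 pm

Calculate the shift:
Δλ = 2.4263 × (1 - cos(124°))
Δλ = 2.4263 × 1.5592
Δλ = 3.7831 pm

Final wavelength:
λ' = 95.5 + 3.7831 = 99.2831 pm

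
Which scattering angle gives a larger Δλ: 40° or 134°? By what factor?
134° produces the larger shift by a factor of 7.244

Calculate both shifts using Δλ = λ_C(1 - cos θ):

For θ₁ = 40°:
Δλ₁ = 2.4263 × (1 - cos(40°))
Δλ₁ = 2.4263 × 0.2340
Δλ₁ = 0.5676 pm

For θ₂ = 134°:
Δλ₂ = 2.4263 × (1 - cos(134°))
Δλ₂ = 2.4263 × 1.6947
Δλ₂ = 4.1118 pm

The 134° angle produces the larger shift.
Ratio: 4.1118/0.5676 = 7.244

(Intermediate values are shown rounded; full precision is carried through to the final answer.)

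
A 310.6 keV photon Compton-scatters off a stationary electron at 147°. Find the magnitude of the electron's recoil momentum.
2.3563e-22 kg·m/s

The electron is initially at rest, so by conservation of momentum:
p⃗_e = p⃗₀ − p⃗'  (incident photon momentum minus scattered photon momentum)

Photon momentum magnitudes (p = h/λ = E/c):
λ₀ = hc/E₀ = 3.9918 pm → p₀ = h/λ₀ = 1.6599e-22 kg·m/s
Δλ = λ_C(1 − cos 147°) = 4.4612 pm
λ' = 8.4529 pm → p' = h/λ' = 7.8388e-23 kg·m/s

The scattered photon makes angle θ = 147° with the incident direction, so by the law of cosines:
|p⃗_e|² = p₀² + p'² − 2p₀p'cos θ
|p⃗_e|² = (1.6599e-22)² + (7.8388e-23)² − 2·1.6599e-22·7.8388e-23·cos(147°)
|p⃗_e| = 2.3563e-22 kg·m/s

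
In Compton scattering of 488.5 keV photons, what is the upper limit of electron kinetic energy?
320.7425 keV

Maximum energy transfer occurs at θ = 180° (backscattering).

Initial photon: E₀ = 488.5 keV → λ₀ = 2.5381 pm

Maximum Compton shift (at 180°):
Δλ_max = 2λ_C = 2 × 2.4263 = 4.8526 pm

Final wavelength:
λ' = 2.5381 + 4.8526 = 7.3907 pm

Minimum photon energy (maximum energy to electron):
E'_min = hc/λ' = 167.7575 keV

Maximum electron kinetic energy:
K_max = E₀ - E'_min = 488.5000 - 167.7575 = 320.7425 keV

(Intermediate values are shown rounded; full precision is carried through to the final answer.)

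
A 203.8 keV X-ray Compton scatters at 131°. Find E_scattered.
122.7356 keV

First convert energy to wavelength:
λ = hc/E, with hc ≈ 1239.842 keV·pm (i.e. 1239.842 eV·nm)

For E = 203.8 keV = 203800 eV:
λ = 1239.842 keV·pm / 203.8 keV
λ = 6.0836 pm

Calculate the Compton shift:
Δλ = λ_C(1 - cos(131°)) = 2.4263 × 1.6561
Δλ = 4.0181 pm

Final wavelength:
λ' = 6.0836 + 4.0181 = 10.1017 pm

Final energy:
E' = hc/λ' = 1239.842 / 10.1017 = 122.7356 keV

(Intermediate values are shown rounded; full precision is carried through to the final answer.)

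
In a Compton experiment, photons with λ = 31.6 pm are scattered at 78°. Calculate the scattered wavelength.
33.5219 pm

Using the Compton scattering formula:
λ' = λ + Δλ = λ + λ_C(1 - cos θ)

Given:
- Initial wavelength λ = 31.6 pm
- Scattering angle θ = 78°
- Compton wavelength λ_C ≈ 2.4263 pm

Calculate the shift:
Δλ = 2.4263 × (1 - cos(78°))
Δλ = 2.4263 × 0.7921
Δλ = 1.9219 pm

Final wavelength:
λ' = 31.6 + 1.9219 = 33.5219 pm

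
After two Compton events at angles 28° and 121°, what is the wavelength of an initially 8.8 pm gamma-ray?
12.7600 pm

Apply Compton shift twice:

First scattering at θ₁ = 28°:
Δλ₁ = λ_C(1 - cos(28°))
Δλ₁ = 2.4263 × 0.1171
Δλ₁ = 0.2840 pm

After first scattering:
λ₁ = 8.8 + 0.2840 = 9.0840 pm

Second scattering at θ₂ = 121°:
Δλ₂ = λ_C(1 - cos(121°))
Δλ₂ = 2.4263 × 1.5150
Δλ₂ = 3.6760 pm

Final wavelength:
λ₂ = 9.0840 + 3.6760 = 12.7600 pm

Total shift: Δλ_total = 0.2840 + 3.6760 = 3.9600 pm

(Intermediate values are shown rounded; full precision is carried through to the final answer.)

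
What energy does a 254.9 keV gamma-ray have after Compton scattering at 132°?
139.0915 keV

First convert energy to wavelength:
λ = hc/E, with hc ≈ 1239.842 keV·pm (i.e. 1239.842 eV·nm)

For E = 254.9 keV = 254900 eV:
λ = 1239.842 keV·pm / 254.9 keV
λ = 4.8640 pm

Calculate the Compton shift:
Δλ = λ_C(1 - cos(132°)) = 2.4263 × 1.6691
Δλ = 4.0498 pm

Final wavelength:
λ' = 4.8640 + 4.0498 = 8.9139 pm

Final energy:
E' = hc/λ' = 1239.842 / 8.9139 = 139.0915 keV

(Intermediate values are shown rounded; full precision is carried through to the final answer.)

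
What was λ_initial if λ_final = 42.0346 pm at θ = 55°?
41.0000 pm

From λ' = λ + Δλ, we have λ = λ' - Δλ

First calculate the Compton shift:
Δλ = λ_C(1 - cos θ)
Δλ = 2.4263 × (1 - cos(55°))
Δλ = 2.4263 × 0.4264
Δλ = 1.0346 pm

Initial wavelength:
λ = λ' - Δλ
λ = 42.0346 - 1.0346
λ = 41.0000 pm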